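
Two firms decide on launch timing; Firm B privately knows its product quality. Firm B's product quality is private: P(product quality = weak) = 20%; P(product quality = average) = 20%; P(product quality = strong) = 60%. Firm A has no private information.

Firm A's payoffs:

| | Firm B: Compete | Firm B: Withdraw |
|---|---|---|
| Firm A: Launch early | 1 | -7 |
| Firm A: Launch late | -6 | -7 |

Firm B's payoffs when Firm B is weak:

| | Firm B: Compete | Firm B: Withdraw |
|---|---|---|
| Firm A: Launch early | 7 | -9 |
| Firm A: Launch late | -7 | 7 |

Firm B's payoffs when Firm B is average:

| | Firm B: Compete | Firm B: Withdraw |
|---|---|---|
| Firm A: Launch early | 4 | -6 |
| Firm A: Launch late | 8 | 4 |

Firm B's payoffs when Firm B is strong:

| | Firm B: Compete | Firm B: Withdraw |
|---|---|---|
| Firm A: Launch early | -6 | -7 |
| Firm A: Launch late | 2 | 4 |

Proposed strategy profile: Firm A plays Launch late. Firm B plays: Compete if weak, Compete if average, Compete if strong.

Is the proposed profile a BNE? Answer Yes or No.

No

Firm A plays Launch late: E[Launch late] = 0.2·(-6) + 0.2·(-6) + 0.6·(-6) = -6; E[Launch early] = 1. Not best-responding. ✗
Firm B (product quality weak), facing Launch late: Compete gives -7, Withdraw gives 7. Proposed Compete is not best — profitable deviation exists. ✗
Firm B (product quality average), facing Launch late: Compete gives 8, Withdraw gives 4. Proposed Compete is best. ✓
Firm B (product quality strong), facing Launch late: Compete gives 2, Withdraw gives 4. Proposed Compete is not best — profitable deviation exists. ✗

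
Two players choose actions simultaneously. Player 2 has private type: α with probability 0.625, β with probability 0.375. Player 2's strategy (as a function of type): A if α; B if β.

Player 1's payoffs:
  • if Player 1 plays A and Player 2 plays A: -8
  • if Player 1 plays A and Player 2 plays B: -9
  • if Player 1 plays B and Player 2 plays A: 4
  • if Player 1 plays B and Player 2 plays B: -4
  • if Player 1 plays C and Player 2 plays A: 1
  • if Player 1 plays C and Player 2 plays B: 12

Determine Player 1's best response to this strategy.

C

E[A] = 0.625·(-8) + 0.375·(-9) = -8.375
E[B] = 0.625·(4) + 0.375·(-4) = 1
E[C] = 0.625·(1) + 0.375·(12) = 5.125
Best response: C (5.125 is the largest).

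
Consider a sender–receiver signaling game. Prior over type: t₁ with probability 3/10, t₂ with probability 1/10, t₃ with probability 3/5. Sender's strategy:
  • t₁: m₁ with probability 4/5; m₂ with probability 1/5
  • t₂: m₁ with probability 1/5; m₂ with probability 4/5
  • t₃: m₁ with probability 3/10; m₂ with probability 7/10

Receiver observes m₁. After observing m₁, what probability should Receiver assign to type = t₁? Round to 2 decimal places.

0.55

P(m₁) = (3/10)·(4/5) + (1/10)·(1/5) + (3/5)·(3/10) = 11/25
P(t₁ | m₁) = ((3/10)·(4/5)) / (11/25) = (6/25) / (11/25) = 6/11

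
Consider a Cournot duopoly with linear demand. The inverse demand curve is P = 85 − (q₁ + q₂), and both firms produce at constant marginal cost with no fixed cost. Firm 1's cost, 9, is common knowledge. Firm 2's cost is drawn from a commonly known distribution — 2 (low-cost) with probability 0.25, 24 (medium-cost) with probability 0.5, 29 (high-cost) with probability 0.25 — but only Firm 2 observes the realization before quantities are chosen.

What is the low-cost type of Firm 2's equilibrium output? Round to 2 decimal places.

27.04

Each type of Firm 2 best-responds to q₁; Firm 1 best-responds to the expected q₂ over Firm 2's types.
Firm 2 with cost c maximizes (85 − (q₁+q₂) − c)·q₂, giving q₂(c) = (85 − c − q₁)/2.
E[c₂] = 0.25·2 + 0.5·24 + 0.25·29 = 19.75
Firm 1's FOC against E[q₂] yields q₁ = (85 − 2·9 + E[c₂])/3 = (85 − 18 + 19.75)/3 = 28.9167.
q₂(low-cost) = (85 − 2 − 28.9167)/2 = 27.0417.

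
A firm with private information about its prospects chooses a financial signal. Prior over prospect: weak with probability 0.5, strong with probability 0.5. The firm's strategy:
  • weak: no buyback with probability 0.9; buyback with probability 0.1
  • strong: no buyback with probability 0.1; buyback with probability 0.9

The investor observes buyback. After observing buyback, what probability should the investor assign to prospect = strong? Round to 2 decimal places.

P(buyback) = 0.5·0.1 + 0.5·0.9 = 0.5
P(strong | buyback) = (0.5·0.9) / 0.5 = 0.45 / 0.5 = 0.9

0.90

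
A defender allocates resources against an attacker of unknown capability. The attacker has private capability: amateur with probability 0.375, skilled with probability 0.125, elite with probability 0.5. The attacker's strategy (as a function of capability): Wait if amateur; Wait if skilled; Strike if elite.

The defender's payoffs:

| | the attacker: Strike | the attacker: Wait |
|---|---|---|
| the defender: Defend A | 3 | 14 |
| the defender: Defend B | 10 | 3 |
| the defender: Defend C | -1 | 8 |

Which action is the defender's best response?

Defend A

Compute the defender's expected payoff for each action, taking the expectation over the attacker's type.
E[Defend A] = 0.375·(14) + 0.125·(14) + 0.5·(3) = 8.5
E[Defend B] = 0.375·(3) + 0.125·(3) + 0.5·(10) = 6.5
E[Defend C] = 0.375·(8) + 0.125·(8) + 0.5·(-1) = 3.5
Best response: Defend A (8.5 is the largest).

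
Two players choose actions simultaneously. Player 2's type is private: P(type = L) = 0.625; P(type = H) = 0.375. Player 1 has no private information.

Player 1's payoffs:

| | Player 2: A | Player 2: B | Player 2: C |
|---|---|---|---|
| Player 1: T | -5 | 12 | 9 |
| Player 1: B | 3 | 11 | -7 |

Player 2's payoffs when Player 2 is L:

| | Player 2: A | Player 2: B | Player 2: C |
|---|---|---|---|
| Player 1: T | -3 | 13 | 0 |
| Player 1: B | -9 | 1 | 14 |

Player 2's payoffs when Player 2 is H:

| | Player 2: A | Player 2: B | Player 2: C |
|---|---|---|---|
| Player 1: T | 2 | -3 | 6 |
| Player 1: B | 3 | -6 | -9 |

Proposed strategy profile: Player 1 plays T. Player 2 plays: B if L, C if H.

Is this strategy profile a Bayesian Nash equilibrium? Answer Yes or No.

Player 1 plays T: E[T] = 0.625·(12) + 0.375·(9) = 10.875; E[B] = 4.25. Best-responding. ✓
Player 2 (type L), facing T: A gives -3, B gives 13, C gives 0. Proposed B is best. ✓
Player 2 (type H), facing T: A gives 2, B gives -3, C gives 6. Proposed C is best. ✓

Yes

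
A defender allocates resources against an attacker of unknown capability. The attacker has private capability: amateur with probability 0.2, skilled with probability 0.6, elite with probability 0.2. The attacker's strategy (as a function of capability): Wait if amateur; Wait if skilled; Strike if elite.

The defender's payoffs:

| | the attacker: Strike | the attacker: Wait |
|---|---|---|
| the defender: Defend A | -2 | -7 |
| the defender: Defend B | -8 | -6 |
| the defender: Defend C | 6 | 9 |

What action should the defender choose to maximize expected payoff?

Defend C

E[Defend A] = 0.2·(-7) + 0.6·(-7) + 0.2·(-2) = -6
E[Defend B] = 0.2·(-6) + 0.6·(-6) + 0.2·(-8) = -6.4
E[Defend C] = 0.2·(9) + 0.6·(9) + 0.2·(6) = 8.4
Best response: Defend C (8.4 is the largest).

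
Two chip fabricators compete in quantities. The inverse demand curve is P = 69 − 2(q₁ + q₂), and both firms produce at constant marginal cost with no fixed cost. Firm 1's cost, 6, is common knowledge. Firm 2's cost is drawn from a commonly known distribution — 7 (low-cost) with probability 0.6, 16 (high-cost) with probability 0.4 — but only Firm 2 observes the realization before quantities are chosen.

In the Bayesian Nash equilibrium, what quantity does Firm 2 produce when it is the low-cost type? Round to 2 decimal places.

9.87

Type-c best response for Firm 2: q₂(c) = (69 − c)/4 − q₁/2.
Firm 1 maximizes expected profit; its first-order condition is 69 − 4q₁ − 2E[q₂] − 6 = 0.
Substituting E[q₂] and solving: E[c₂] = 10.6, so q₁ = (69 − 2·6 + 10.6)/6 = 11.2667.
q₂(low-cost) = (69 − 7 − 2·11.2667)/4 = 9.86667.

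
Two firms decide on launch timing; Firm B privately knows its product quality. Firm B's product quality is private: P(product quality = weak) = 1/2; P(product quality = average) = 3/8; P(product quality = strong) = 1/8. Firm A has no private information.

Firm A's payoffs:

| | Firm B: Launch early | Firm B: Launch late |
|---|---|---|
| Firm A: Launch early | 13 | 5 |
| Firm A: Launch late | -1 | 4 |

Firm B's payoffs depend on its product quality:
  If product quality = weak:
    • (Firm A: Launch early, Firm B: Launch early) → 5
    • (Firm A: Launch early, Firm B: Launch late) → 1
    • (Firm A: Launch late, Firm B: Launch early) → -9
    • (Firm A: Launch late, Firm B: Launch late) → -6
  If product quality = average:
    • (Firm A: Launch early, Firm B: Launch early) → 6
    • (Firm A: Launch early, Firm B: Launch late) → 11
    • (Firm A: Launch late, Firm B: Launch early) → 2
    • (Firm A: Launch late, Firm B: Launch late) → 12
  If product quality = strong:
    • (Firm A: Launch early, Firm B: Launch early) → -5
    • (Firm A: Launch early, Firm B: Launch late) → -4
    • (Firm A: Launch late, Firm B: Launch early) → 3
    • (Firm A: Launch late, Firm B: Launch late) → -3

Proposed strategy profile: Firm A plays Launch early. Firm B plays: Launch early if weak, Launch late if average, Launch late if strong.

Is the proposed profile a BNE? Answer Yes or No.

Yes

Firm A plays Launch early: E[Launch early] = 1/2·(13) + 3/8·(5) + 1/8·(5) = 9; E[Launch late] = 3/2. Best-responding. ✓
Firm B (product quality weak), facing Launch early: Launch early gives 5, Launch late gives 1. Proposed Launch early is best. ✓
Firm B (product quality average), facing Launch early: Launch early gives 6, Launch late gives 11. Proposed Launch late is best. ✓
Firm B (product quality strong), facing Launch early: Launch early gives -5, Launch late gives -4. Proposed Launch late is best. ✓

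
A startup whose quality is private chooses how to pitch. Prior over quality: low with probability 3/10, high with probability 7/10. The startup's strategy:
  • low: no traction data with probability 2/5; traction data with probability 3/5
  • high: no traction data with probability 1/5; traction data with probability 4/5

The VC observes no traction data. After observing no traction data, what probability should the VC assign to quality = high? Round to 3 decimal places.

Apply Bayes' rule using the sender's strategy as the likelihood.
P(no traction data) = (3/10)·(2/5) + (7/10)·(1/5) = 13/50
P(high | no traction data) = ((7/10)·(1/5)) / (13/50) = (7/50) / (13/50) = 7/13

0.538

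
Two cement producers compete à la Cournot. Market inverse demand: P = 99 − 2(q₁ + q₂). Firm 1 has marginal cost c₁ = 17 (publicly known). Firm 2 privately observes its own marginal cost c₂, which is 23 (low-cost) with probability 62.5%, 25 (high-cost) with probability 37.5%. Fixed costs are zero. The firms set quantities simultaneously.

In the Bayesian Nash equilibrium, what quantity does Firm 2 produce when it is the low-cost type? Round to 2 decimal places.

11.60

Firm 2 with cost c maximizes (99 − 2(q₁+q₂) − c)·q₂, giving q₂(c) = (99 − c − 2q₁)/4.
E[c₂] = 0.625·23 + 0.375·25 = 23.75
Firm 1's FOC against E[q₂] yields q₁ = (99 − 2·17 + E[c₂])/6 = (99 − 34 + 23.75)/6 = 14.7917.
q₂(low-cost) = (99 − 23 − 2·14.7917)/4 = 11.6042.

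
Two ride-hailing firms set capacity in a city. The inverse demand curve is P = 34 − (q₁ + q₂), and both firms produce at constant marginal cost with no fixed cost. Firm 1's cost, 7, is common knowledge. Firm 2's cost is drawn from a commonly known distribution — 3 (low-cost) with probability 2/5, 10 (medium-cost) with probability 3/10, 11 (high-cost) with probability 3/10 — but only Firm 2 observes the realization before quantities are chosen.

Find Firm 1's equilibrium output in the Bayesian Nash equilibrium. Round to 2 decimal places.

Firm 2 with cost c maximizes (34 − (q₁+q₂) − c)·q₂, giving q₂(c) = (34 − c − q₁)/2.
E[c₂] = 2/5·3 + 3/10·10 + 3/10·11 = 7.5
Firm 1's FOC against E[q₂] yields q₁ = (34 − 2·7 + E[c₂])/3 = (34 − 14 + 7.5)/3 = 9.16667.

9.17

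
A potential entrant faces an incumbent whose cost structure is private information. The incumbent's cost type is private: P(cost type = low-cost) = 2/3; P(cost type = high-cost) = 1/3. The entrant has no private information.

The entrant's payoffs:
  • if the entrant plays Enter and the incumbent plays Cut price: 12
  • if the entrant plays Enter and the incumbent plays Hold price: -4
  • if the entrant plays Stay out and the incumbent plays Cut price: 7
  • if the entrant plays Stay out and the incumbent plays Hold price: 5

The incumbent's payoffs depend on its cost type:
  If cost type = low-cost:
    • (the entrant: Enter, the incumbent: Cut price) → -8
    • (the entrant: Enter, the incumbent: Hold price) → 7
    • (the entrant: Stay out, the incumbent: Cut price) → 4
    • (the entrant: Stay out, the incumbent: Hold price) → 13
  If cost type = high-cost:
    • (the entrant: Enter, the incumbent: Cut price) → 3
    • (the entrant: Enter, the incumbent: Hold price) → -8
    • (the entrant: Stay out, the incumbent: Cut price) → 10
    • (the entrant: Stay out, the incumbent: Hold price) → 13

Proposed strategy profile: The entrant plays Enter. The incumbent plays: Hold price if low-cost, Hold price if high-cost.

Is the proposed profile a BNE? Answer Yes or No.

The entrant plays Enter: E[Enter] = 2/3·(-4) + 1/3·(-4) = -4; E[Stay out] = 5. Not best-responding. ✗
The incumbent (cost type low-cost), facing Enter: Cut price gives -8, Hold price gives 7. Proposed Hold price is best. ✓
The incumbent (cost type high-cost), facing Enter: Cut price gives 3, Hold price gives -8. Proposed Hold price is not best — profitable deviation exists. ✗

No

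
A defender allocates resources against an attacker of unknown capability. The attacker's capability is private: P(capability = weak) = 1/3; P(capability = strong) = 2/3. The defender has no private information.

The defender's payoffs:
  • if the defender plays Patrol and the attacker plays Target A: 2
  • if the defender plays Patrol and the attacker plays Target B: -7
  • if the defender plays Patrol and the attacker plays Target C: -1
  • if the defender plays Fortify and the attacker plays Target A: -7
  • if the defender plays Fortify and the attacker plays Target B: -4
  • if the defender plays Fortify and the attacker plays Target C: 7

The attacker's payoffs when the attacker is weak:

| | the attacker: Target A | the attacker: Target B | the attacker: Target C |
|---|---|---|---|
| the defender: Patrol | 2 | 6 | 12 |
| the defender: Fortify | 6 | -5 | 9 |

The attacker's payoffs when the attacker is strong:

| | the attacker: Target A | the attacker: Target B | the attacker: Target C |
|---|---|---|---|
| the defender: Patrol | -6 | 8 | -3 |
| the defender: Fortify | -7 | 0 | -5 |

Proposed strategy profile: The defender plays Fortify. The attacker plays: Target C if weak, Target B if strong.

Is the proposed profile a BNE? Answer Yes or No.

A profile is a BNE iff every type of every player is best-responding given beliefs about the other side.
The defender plays Fortify: E[Fortify] = 1/3·(7) + 2/3·(-4) = -1/3; E[Patrol] = -5. Best-responding. ✓
The attacker (capability weak), facing Fortify: Target A gives 6, Target B gives -5, Target C gives 9. Proposed Target C is best. ✓
The attacker (capability strong), facing Fortify: Target A gives -7, Target B gives 0, Target C gives -5. Proposed Target B is best. ✓

Yes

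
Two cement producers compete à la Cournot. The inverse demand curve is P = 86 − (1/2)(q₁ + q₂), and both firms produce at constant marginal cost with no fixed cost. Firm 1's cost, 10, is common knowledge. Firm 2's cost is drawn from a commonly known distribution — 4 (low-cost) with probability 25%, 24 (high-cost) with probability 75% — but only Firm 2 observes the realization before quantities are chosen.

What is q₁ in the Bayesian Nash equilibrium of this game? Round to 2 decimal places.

56.67

Firm 2 with cost c maximizes (86 − (1/2)(q₁+q₂) − c)·q₂, giving q₂(c) = (86 − c − (1/2)q₁).
E[c₂] = 0.25·4 + 0.75·24 = 19
Firm 1's FOC against E[q₂] yields q₁ = (86 − 2·10 + E[c₂])/(3/2) = (86 − 20 + 19)/(3/2) = 56.6667.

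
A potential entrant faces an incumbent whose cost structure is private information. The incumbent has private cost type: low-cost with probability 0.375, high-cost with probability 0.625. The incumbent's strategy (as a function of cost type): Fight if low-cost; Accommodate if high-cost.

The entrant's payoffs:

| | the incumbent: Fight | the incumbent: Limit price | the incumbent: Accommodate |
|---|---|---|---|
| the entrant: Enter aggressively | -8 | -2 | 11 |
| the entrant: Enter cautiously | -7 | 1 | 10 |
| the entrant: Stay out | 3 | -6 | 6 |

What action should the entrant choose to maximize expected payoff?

Stay out

E[Enter aggressively] = 0.375·(-8) + 0.625·(11) = 3.875
E[Enter cautiously] = 0.375·(-7) + 0.625·(10) = 3.625
E[Stay out] = 0.375·(3) + 0.625·(6) = 4.875
Best response: Stay out (4.875 is the largest).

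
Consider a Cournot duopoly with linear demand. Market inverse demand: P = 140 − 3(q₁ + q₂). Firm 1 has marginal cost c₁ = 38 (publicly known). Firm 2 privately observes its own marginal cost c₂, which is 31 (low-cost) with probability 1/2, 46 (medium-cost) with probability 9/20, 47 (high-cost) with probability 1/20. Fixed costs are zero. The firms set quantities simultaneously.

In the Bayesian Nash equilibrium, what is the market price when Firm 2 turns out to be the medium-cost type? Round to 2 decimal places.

75.91

Each type of Firm 2 best-responds to q₁; Firm 1 best-responds to the expected q₂ over Firm 2's types.
Firm 2 with cost c maximizes (140 − 3(q₁+q₂) − c)·q₂, giving q₂(c) = (140 − c − 3q₁)/6.
E[c₂] = 1/2·31 + 9/20·46 + 1/20·47 = 38.55
Firm 1's FOC against E[q₂] yields q₁ = (140 − 2·38 + E[c₂])/9 = (140 − 76 + 38.55)/9 = 11.3944.
q₂(medium-cost) = 9.96944, so P = 140 − 3·(11.3944 + 9.96944) = 75.9083.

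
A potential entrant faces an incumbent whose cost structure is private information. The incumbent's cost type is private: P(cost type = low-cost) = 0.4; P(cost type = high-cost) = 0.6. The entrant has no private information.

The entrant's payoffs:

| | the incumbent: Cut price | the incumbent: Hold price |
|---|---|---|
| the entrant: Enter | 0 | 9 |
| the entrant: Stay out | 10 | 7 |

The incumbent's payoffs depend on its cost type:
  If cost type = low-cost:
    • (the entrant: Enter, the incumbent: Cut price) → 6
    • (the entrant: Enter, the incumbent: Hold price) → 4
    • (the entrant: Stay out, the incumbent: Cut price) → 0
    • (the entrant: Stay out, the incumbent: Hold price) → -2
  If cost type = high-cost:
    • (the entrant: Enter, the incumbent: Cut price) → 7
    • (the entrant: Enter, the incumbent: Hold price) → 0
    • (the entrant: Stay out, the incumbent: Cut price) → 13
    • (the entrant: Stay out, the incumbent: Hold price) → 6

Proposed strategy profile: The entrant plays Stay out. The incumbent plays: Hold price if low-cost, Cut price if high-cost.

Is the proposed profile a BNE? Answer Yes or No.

No

The entrant plays Stay out: E[Stay out] = 0.4·(7) + 0.6·(10) = 8.8; E[Enter] = 3.6. Best-responding. ✓
The incumbent (cost type low-cost), facing Stay out: Cut price gives 0, Hold price gives -2. Proposed Hold price is not best — profitable deviation exists. ✗
The incumbent (cost type high-cost), facing Stay out: Cut price gives 13, Hold price gives 6. Proposed Cut price is best. ✓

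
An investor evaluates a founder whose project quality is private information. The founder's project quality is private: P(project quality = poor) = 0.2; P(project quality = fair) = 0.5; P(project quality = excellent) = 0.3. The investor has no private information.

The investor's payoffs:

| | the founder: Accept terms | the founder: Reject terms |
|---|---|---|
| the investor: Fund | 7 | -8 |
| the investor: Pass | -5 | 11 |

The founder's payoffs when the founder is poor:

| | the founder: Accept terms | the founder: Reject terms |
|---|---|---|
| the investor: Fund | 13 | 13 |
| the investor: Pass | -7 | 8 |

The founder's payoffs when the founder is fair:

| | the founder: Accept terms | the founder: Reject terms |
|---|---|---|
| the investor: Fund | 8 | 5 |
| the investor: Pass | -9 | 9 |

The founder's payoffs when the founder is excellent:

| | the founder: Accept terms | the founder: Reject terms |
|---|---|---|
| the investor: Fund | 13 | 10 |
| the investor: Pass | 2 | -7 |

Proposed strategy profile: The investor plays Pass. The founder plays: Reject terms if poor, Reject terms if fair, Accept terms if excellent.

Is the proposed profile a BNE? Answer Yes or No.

Yes

The investor plays Pass: E[Pass] = 0.2·(11) + 0.5·(11) + 0.3·(-5) = 6.2; E[Fund] = -3.5. Best-responding. ✓
The founder (project quality poor), facing Pass: Accept terms gives -7, Reject terms gives 8. Proposed Reject terms is best. ✓
The founder (project quality fair), facing Pass: Accept terms gives -9, Reject terms gives 9. Proposed Reject terms is best. ✓
The founder (project quality excellent), facing Pass: Accept terms gives 2, Reject terms gives -7. Proposed Accept terms is best. ✓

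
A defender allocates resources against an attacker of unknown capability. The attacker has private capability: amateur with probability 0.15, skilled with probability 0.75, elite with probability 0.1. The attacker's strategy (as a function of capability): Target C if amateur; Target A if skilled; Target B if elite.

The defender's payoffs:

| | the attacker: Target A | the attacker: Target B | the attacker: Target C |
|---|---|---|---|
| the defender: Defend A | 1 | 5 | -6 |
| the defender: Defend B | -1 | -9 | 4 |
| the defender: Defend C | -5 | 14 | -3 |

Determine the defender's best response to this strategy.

E[Defend A] = 0.15·(-6) + 0.75·(1) + 0.1·(5) = 0.35
E[Defend B] = 0.15·(4) + 0.75·(-1) + 0.1·(-9) = -1.05
E[Defend C] = 0.15·(-3) + 0.75·(-5) + 0.1·(14) = -2.8
Best response: Defend A (0.35 is the largest).

Defend A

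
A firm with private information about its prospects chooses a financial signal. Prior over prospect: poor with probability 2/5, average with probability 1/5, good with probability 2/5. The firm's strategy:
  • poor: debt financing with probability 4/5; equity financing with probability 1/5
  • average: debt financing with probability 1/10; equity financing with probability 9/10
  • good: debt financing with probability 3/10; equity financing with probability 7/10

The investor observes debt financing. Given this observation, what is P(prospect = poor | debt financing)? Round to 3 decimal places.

P(debt financing) = (2/5)·(4/5) + (1/5)·(1/10) + (2/5)·(3/10) = 23/50
P(poor | debt financing) = ((2/5)·(4/5)) / (23/50) = (8/25) / (23/50) = 16/23

0.696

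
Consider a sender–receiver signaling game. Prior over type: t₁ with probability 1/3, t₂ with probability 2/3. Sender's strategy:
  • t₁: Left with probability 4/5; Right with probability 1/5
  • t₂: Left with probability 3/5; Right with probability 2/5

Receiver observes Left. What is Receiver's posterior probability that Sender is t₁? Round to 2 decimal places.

0.40

Apply Bayes' rule using the sender's strategy as the likelihood.
P(Left) = (1/3)·(4/5) + (2/3)·(3/5) = 2/3
P(t₁ | Left) = ((1/3)·(4/5)) / (2/3) = (4/15) / (2/3) = 2/5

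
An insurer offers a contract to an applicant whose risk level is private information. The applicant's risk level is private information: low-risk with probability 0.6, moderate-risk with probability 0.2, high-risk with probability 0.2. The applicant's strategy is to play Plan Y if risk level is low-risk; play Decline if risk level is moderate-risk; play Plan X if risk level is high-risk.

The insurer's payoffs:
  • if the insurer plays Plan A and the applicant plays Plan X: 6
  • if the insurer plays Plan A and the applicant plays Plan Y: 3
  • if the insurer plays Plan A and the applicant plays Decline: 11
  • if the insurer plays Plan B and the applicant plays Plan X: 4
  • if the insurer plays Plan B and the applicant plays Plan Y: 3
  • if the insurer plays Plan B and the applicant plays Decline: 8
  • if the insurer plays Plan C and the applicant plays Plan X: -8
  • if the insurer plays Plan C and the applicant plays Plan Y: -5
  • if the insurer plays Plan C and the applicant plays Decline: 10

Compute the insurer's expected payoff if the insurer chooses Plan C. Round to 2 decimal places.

-2.60

E[Plan C] = 0.6·(-5) + 0.2·10 + 0.2·(-8) = (-3) + 2 + (-1.6) = -2.6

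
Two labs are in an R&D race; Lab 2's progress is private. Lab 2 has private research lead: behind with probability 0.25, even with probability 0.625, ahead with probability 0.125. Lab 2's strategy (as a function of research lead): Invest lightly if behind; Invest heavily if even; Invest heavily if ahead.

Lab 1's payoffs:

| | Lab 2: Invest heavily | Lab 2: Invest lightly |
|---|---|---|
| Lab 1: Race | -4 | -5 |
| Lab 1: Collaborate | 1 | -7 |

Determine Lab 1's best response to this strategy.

Collaborate

Compute Lab 1's expected payoff for each action, taking the expectation over Lab 2's type.
E[Race] = 0.25·(-5) + 0.625·(-4) + 0.125·(-4) = -4.25
E[Collaborate] = 0.25·(-7) + 0.625·(1) + 0.125·(1) = -1
Best response: Collaborate (-1 is the largest).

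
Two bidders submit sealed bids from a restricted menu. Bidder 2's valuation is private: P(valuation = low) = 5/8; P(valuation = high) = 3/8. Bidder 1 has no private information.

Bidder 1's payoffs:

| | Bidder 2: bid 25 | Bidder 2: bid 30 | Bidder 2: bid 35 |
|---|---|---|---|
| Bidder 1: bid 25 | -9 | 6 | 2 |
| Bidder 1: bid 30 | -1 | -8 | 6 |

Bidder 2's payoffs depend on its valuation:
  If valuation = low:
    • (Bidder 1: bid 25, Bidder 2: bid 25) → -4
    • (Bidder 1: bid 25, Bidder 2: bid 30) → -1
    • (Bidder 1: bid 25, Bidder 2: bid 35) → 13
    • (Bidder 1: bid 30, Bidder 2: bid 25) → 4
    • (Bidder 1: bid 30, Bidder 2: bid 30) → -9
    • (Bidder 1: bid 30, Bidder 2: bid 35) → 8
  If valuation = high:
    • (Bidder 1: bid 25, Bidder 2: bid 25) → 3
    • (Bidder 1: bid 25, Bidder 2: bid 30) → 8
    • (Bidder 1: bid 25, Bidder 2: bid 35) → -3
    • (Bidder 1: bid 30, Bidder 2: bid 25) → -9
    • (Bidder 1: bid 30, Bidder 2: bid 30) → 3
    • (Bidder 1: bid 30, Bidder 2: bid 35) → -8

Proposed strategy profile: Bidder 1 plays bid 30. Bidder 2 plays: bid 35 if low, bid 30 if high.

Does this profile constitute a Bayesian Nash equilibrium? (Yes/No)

Bidder 1 plays bid 30: E[bid 30] = 5/8·(6) + 3/8·(-8) = 3/4; E[bid 25] = 7/2. Not best-responding. ✗
Bidder 2 (valuation low), facing bid 30: bid 25 gives 4, bid 30 gives -9, bid 35 gives 8. Proposed bid 35 is best. ✓
Bidder 2 (valuation high), facing bid 30: bid 25 gives -9, bid 30 gives 3, bid 35 gives -8. Proposed bid 30 is best. ✓

No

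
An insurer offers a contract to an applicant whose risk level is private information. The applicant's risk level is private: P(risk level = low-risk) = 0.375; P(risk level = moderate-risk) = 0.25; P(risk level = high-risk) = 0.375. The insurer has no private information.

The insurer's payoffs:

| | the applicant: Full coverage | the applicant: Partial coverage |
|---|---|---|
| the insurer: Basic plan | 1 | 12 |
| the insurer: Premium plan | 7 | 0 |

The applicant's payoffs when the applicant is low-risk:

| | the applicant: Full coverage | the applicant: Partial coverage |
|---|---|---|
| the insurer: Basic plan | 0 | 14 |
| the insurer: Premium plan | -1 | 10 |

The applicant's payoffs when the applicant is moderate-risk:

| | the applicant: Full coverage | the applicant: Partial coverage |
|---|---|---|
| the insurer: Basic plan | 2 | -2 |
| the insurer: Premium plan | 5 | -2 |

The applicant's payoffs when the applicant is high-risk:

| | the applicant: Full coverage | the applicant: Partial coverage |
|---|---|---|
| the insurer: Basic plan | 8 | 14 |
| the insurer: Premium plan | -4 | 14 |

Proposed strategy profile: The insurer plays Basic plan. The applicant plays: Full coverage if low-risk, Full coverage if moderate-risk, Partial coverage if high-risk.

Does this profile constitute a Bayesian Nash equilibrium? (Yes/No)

No

The insurer plays Basic plan: E[Basic plan] = 0.375·(1) + 0.25·(1) + 0.375·(12) = 5.125; E[Premium plan] = 4.375. Best-responding. ✓
The applicant (risk level low-risk), facing Basic plan: Full coverage gives 0, Partial coverage gives 14. Proposed Full coverage is not best — profitable deviation exists. ✗
The applicant (risk level moderate-risk), facing Basic plan: Full coverage gives 2, Partial coverage gives -2. Proposed Full coverage is best. ✓
The applicant (risk level high-risk), facing Basic plan: Full coverage gives 8, Partial coverage gives 14. Proposed Partial coverage is best. ✓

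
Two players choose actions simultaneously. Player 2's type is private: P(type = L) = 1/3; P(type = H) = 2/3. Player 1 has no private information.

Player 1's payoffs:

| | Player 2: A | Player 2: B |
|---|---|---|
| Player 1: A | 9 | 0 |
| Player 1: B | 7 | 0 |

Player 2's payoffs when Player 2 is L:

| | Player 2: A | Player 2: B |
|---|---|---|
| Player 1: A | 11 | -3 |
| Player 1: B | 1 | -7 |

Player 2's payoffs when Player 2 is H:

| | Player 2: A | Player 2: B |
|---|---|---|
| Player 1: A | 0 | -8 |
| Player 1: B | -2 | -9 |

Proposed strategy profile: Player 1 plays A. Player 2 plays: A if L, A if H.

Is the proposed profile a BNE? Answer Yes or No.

Yes

Player 1 plays A: E[A] = 1/3·(9) + 2/3·(9) = 9; E[B] = 7. Best-responding. ✓
Player 2 (type L), facing A: A gives 11, B gives -3. Proposed A is best. ✓
Player 2 (type H), facing A: A gives 0, B gives -8. Proposed A is best. ✓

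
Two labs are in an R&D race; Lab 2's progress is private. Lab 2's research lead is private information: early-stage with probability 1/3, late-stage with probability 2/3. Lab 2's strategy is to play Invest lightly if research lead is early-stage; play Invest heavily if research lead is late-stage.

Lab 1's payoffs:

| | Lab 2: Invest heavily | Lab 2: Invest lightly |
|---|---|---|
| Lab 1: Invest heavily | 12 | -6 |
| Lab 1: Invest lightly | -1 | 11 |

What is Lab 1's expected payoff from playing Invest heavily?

E[Invest heavily] = 1/3·(-6) + 2/3·12 = (-2) + 8 = 6

6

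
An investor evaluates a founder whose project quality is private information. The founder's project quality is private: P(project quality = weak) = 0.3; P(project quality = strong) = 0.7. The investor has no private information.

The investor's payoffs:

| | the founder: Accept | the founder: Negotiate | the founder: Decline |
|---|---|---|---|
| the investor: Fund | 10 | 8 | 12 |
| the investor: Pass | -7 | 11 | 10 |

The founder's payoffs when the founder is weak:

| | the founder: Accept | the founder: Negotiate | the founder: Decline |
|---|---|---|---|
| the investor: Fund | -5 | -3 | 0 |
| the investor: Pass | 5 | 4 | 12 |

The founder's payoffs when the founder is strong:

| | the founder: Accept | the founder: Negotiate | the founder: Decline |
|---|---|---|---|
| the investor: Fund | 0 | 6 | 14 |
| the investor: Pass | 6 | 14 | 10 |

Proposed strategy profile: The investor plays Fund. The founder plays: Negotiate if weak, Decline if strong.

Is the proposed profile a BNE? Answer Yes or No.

No

The investor plays Fund: E[Fund] = 0.3·(8) + 0.7·(12) = 10.8; E[Pass] = 10.3. Best-responding. ✓
The founder (project quality weak), facing Fund: Accept gives -5, Negotiate gives -3, Decline gives 0. Proposed Negotiate is not best — profitable deviation exists. ✗
The founder (project quality strong), facing Fund: Accept gives 0, Negotiate gives 6, Decline gives 14. Proposed Decline is best. ✓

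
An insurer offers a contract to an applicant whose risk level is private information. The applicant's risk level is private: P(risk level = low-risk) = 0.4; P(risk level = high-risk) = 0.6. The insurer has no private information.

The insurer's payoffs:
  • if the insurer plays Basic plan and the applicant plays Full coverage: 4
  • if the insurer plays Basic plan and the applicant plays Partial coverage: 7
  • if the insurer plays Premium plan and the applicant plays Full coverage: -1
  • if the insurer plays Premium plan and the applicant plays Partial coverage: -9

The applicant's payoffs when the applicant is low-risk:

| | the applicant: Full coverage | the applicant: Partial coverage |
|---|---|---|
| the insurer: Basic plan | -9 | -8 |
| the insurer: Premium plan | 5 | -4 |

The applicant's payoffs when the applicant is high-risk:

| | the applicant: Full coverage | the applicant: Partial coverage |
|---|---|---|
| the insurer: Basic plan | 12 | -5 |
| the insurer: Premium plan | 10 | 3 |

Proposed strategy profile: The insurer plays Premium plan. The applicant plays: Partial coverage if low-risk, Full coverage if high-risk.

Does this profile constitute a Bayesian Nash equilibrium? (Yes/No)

The insurer plays Premium plan: E[Premium plan] = 0.4·(-9) + 0.6·(-1) = -4.2; E[Basic plan] = 5.2. Not best-responding. ✗
The applicant (risk level low-risk), facing Premium plan: Full coverage gives 5, Partial coverage gives -4. Proposed Partial coverage is not best — profitable deviation exists. ✗
The applicant (risk level high-risk), facing Premium plan: Full coverage gives 10, Partial coverage gives 3. Proposed Full coverage is best. ✓

No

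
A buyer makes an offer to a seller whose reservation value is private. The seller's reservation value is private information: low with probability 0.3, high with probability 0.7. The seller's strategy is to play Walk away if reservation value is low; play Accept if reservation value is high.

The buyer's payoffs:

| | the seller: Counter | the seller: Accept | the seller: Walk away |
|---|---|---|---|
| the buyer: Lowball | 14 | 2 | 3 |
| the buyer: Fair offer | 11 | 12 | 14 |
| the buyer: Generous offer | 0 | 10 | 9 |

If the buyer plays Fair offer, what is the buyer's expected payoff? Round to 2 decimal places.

E[Fair offer] = 0.3·14 + 0.7·12 = 4.2 + 8.4 = 12.6

12.60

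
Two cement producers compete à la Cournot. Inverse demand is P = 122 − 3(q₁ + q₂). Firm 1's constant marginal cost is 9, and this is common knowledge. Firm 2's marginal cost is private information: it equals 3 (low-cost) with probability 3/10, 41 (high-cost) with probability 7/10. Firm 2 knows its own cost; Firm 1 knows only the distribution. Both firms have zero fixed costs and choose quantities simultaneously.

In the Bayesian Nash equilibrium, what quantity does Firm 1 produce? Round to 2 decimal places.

14.84

Each type of Firm 2 best-responds to q₁; Firm 1 best-responds to the expected q₂ over Firm 2's types.
Firm 2 with cost c maximizes (122 − 3(q₁+q₂) − c)·q₂, giving q₂(c) = (122 − c − 3q₁)/6.
E[c₂] = 3/10·3 + 7/10·41 = 29.6
Firm 1's FOC against E[q₂] yields q₁ = (122 − 2·9 + E[c₂])/9 = (122 − 18 + 29.6)/9 = 14.8444.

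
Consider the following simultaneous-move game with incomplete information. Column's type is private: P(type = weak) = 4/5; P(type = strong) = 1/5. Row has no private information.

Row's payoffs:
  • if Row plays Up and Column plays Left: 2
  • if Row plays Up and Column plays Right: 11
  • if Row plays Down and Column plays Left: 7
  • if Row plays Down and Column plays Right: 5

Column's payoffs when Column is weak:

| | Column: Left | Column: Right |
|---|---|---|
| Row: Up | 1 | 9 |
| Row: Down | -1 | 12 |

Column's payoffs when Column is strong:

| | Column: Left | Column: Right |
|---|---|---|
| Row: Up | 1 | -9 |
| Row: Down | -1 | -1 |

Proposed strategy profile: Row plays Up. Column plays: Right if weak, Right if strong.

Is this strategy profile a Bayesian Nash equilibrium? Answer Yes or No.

Row plays Up: E[Up] = 4/5·(11) + 1/5·(11) = 11; E[Down] = 5. Best-responding. ✓
Column (type weak), facing Up: Left gives 1, Right gives 9. Proposed Right is best. ✓
Column (type strong), facing Up: Left gives 1, Right gives -9. Proposed Right is not best — profitable deviation exists. ✗

No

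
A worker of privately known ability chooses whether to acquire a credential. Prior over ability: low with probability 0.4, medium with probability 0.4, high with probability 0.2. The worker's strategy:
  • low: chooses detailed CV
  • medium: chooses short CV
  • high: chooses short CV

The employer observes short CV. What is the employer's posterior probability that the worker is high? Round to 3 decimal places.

P(short CV) = 0.4·0 + 0.4·1 + 0.2·1 = 0.6
P(high | short CV) = (0.2·1) / 0.6 = 0.2 / 0.6 = 0.333333

0.333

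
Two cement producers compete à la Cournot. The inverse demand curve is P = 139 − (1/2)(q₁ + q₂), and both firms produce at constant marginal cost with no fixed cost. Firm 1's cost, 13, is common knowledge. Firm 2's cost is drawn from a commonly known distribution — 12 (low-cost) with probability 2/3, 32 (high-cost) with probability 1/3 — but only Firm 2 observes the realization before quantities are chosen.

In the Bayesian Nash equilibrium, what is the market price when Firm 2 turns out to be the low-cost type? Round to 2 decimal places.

53.56

Type-c best response for Firm 2: q₂(c) = (139 − c) − q₁/2.
Firm 1 maximizes expected profit; its first-order condition is 139 − q₁ − (1/2)E[q₂] − 13 = 0.
Substituting E[q₂] and solving: E[c₂] = 18.6667, so q₁ = (139 − 2·13 + 18.6667)/(3/2) = 87.7778.
q₂(low-cost) = 83.1111, so P = 139 − (1/2)·(87.7778 + 83.1111) = 53.5556.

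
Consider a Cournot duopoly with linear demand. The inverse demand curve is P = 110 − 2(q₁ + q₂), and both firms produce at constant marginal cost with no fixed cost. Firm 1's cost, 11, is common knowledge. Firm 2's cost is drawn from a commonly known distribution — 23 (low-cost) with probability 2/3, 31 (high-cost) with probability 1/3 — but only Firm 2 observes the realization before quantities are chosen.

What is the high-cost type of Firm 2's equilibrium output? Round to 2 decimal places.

10.28

Type-c best response for Firm 2: q₂(c) = (110 − c)/4 − q₁/2.
Firm 1 maximizes expected profit; its first-order condition is 110 − 4q₁ − 2E[q₂] − 11 = 0.
Substituting E[q₂] and solving: E[c₂] = 25.6667, so q₁ = (110 − 2·11 + 25.6667)/6 = 18.9444.
q₂(high-cost) = (110 − 31 − 2·18.9444)/4 = 10.2778.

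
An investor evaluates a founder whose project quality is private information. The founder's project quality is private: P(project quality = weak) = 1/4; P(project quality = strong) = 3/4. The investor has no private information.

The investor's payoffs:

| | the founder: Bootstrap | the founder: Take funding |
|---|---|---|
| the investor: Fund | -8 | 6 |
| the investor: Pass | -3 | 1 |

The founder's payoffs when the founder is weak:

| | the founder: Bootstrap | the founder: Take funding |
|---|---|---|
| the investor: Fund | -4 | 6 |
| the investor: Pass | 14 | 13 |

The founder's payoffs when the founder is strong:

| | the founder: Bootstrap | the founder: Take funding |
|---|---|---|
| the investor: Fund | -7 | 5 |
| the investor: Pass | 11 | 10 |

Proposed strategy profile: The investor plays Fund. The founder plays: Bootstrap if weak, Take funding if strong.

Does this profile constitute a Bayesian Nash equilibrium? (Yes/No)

The investor plays Fund: E[Fund] = 1/4·(-8) + 3/4·(6) = 5/2; E[Pass] = 0. Best-responding. ✓
The founder (project quality weak), facing Fund: Bootstrap gives -4, Take funding gives 6. Proposed Bootstrap is not best — profitable deviation exists. ✗
The founder (project quality strong), facing Fund: Bootstrap gives -7, Take funding gives 5. Proposed Take funding is best. ✓

No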